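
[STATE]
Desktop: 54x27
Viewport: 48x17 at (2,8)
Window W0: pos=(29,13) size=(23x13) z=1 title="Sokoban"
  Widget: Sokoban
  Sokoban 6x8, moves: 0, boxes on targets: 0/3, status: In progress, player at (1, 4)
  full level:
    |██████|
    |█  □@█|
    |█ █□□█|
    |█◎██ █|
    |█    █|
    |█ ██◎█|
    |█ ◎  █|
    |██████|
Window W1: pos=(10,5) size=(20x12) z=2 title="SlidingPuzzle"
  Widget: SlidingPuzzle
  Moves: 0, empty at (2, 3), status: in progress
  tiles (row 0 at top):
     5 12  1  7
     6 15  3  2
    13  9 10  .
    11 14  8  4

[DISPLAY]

        ┃┌────┬────┬────┬──┃                    
        ┃│  5 │ 12 │  1 │  ┃                    
        ┃├────┼────┼────┼──┃                    
        ┃│  6 │ 15 │  3 │  ┃                    
        ┃├────┼────┼────┼──┃                    
        ┃│ 13 │  9 │ 10 │  ┃━━━━━━━━━━━━━━━━━━━━
        ┃├────┼────┼────┼──┃ Sokoban            
        ┃│ 11 │ 14 │  8 │  ┃────────────────────
        ┗━━━━━━━━━━━━━━━━━━┛██████              
                           ┃█  □@█              
                           ┃█ █□□█              
                           ┃█◎██ █              
                           ┃█    █              
                           ┃█ ██◎█              
                           ┃█ ◎  █              
                           ┃██████              
                           ┃Moves: 0  0/3       


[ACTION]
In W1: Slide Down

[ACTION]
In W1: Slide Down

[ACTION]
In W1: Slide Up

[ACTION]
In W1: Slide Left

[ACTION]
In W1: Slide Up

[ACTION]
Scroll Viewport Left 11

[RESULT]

          ┃┌────┬────┬────┬──┃                  
          ┃│  5 │ 12 │  1 │  ┃                  
          ┃├────┼────┼────┼──┃                  
          ┃│  6 │ 15 │  3 │  ┃                  
          ┃├────┼────┼────┼──┃                  
          ┃│ 13 │  9 │ 10 │  ┃━━━━━━━━━━━━━━━━━━
          ┃├────┼────┼────┼──┃ Sokoban          
          ┃│ 11 │ 14 │  8 │  ┃──────────────────
          ┗━━━━━━━━━━━━━━━━━━┛██████            
                             ┃█  □@█            
                             ┃█ █□□█            
                             ┃█◎██ █            
                             ┃█    █            
                             ┃█ ██◎█            
                             ┃█ ◎  █            
                             ┃██████            
                             ┃Moves: 0  0/3     


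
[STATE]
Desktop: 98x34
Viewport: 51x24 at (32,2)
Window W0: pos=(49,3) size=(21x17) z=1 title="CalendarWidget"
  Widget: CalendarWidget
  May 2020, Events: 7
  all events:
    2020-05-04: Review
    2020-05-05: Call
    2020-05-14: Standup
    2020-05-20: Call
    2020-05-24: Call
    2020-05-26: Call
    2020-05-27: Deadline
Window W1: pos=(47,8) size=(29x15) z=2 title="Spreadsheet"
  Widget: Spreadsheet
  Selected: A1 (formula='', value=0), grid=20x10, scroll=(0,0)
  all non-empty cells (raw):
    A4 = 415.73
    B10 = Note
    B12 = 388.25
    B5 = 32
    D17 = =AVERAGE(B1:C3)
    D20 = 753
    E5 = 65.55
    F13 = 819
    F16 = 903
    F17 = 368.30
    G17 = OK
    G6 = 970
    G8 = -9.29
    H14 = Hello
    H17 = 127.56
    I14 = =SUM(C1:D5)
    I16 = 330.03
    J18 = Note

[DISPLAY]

                                                   
                 ┏━━━━━━━━━━━━━━━━━━━┓             
                 ┃ CalendarWidget    ┃             
                 ┠───────────────────┨             
                 ┃      May 2020     ┃             
                 ┃Mo Tu We Th Fr Sa S┃             
               ┏━━━━━━━━━━━━━━━━━━━━━━━━━━━┓       
               ┃ Spreadsheet               ┃       
               ┠───────────────────────────┨       
               ┃A1:                        ┃       
               ┃       A       B       C   ┃       
               ┃---------------------------┃       
               ┃  1      [0]       0       ┃       
               ┃  2        0       0       ┃       
               ┃  3        0       0       ┃       
               ┃  4   415.73       0       ┃       
               ┃  5        0      32       ┃       
               ┃  6        0       0       ┃       
               ┃  7        0       0       ┃       
               ┃  8        0       0       ┃       
               ┗━━━━━━━━━━━━━━━━━━━━━━━━━━━┛       
                                                   
                                                   
                                                   


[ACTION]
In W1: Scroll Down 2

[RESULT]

                                                   
                 ┏━━━━━━━━━━━━━━━━━━━┓             
                 ┃ CalendarWidget    ┃             
                 ┠───────────────────┨             
                 ┃      May 2020     ┃             
                 ┃Mo Tu We Th Fr Sa S┃             
               ┏━━━━━━━━━━━━━━━━━━━━━━━━━━━┓       
               ┃ Spreadsheet               ┃       
               ┠───────────────────────────┨       
               ┃A1:                        ┃       
               ┃       A       B       C   ┃       
               ┃---------------------------┃       
               ┃  3        0       0       ┃       
               ┃  4   415.73       0       ┃       
               ┃  5        0      32       ┃       
               ┃  6        0       0       ┃       
               ┃  7        0       0       ┃       
               ┃  8        0       0       ┃       
               ┃  9        0       0       ┃       
               ┃ 10        0Note           ┃       
               ┗━━━━━━━━━━━━━━━━━━━━━━━━━━━┛       
                                                   
                                                   
                                                   


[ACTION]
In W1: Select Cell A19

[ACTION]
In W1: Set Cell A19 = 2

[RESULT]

                                                   
                 ┏━━━━━━━━━━━━━━━━━━━┓             
                 ┃ CalendarWidget    ┃             
                 ┠───────────────────┨             
                 ┃      May 2020     ┃             
                 ┃Mo Tu We Th Fr Sa S┃             
               ┏━━━━━━━━━━━━━━━━━━━━━━━━━━━┓       
               ┃ Spreadsheet               ┃       
               ┠───────────────────────────┨       
               ┃A19: 2                     ┃       
               ┃       A       B       C   ┃       
               ┃---------------------------┃       
               ┃  3        0       0       ┃       
               ┃  4   415.73       0       ┃       
               ┃  5        0      32       ┃       
               ┃  6        0       0       ┃       
               ┃  7        0       0       ┃       
               ┃  8        0       0       ┃       
               ┃  9        0       0       ┃       
               ┃ 10        0Note           ┃       
               ┗━━━━━━━━━━━━━━━━━━━━━━━━━━━┛       
                                                   
                                                   
                                                   


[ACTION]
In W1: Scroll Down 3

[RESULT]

                                                   
                 ┏━━━━━━━━━━━━━━━━━━━┓             
                 ┃ CalendarWidget    ┃             
                 ┠───────────────────┨             
                 ┃      May 2020     ┃             
                 ┃Mo Tu We Th Fr Sa S┃             
               ┏━━━━━━━━━━━━━━━━━━━━━━━━━━━┓       
               ┃ Spreadsheet               ┃       
               ┠───────────────────────────┨       
               ┃A19: 2                     ┃       
               ┃       A       B       C   ┃       
               ┃---------------------------┃       
               ┃  6        0       0       ┃       
               ┃  7        0       0       ┃       
               ┃  8        0       0       ┃       
               ┃  9        0       0       ┃       
               ┃ 10        0Note           ┃       
               ┃ 11        0       0       ┃       
               ┃ 12        0  388.25       ┃       
               ┃ 13        0       0       ┃       
               ┗━━━━━━━━━━━━━━━━━━━━━━━━━━━┛       
                                                   
                                                   
                                                   


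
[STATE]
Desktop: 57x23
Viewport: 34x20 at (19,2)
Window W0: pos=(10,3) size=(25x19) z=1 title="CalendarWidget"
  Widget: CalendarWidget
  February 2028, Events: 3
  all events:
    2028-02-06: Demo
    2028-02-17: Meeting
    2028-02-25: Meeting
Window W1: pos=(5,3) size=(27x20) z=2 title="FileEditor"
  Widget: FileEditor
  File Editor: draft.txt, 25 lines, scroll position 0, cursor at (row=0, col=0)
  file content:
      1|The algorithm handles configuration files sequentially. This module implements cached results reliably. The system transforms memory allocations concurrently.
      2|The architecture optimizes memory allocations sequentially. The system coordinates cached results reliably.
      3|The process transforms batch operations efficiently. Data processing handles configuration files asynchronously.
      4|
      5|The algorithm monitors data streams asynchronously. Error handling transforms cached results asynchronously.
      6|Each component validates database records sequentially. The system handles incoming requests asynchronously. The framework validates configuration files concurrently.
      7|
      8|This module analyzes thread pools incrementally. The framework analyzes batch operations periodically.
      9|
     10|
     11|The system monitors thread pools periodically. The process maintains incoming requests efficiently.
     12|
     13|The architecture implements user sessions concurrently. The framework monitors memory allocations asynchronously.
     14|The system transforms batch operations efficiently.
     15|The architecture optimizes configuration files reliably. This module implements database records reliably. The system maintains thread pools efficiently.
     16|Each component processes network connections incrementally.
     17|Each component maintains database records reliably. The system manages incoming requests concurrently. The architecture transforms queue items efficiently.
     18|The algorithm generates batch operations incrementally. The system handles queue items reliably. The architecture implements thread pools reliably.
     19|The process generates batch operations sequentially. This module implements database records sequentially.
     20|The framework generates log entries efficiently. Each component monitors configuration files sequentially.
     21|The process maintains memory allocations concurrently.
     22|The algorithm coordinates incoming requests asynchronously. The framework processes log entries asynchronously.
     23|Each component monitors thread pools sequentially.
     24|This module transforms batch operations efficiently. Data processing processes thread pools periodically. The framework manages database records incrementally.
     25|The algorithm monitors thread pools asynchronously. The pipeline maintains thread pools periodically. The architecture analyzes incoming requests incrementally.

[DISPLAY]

                                  
━━━━━━━━━━━━┓━━┓                  
            ┃  ┃                  
────────────┨──┨                  
 handles co▲┃  ┃                  
ure optimiz█┃  ┃                  
ransforms b░┃  ┃                  
           ░┃  ┃                  
 monitors d░┃  ┃                  
t validates░┃  ┃                  
           ░┃  ┃                  
nalyzes thr░┃  ┃                  
           ░┃  ┃                  
           ░┃  ┃                  
nitors thre░┃  ┃                  
           ░┃  ┃                  
ure impleme░┃  ┃                  
ansforms ba░┃  ┃                  
ure optimiz░┃  ┃                  
t processes▼┃━━┛                  


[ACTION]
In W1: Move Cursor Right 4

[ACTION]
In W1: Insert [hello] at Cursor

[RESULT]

                                  
━━━━━━━━━━━━┓━━┓                  
            ┃  ┃                  
────────────┨──┨                  
rithm handl▲┃  ┃                  
ure optimiz█┃  ┃                  
ransforms b░┃  ┃                  
           ░┃  ┃                  
 monitors d░┃  ┃                  
t validates░┃  ┃                  
           ░┃  ┃                  
nalyzes thr░┃  ┃                  
           ░┃  ┃                  
           ░┃  ┃                  
nitors thre░┃  ┃                  
           ░┃  ┃                  
ure impleme░┃  ┃                  
ansforms ba░┃  ┃                  
ure optimiz░┃  ┃                  
t processes▼┃━━┛                  


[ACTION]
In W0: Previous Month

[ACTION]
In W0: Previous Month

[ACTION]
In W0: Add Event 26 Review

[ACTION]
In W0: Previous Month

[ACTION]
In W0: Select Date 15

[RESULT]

                                  
━━━━━━━━━━━━┓━━┓                  
            ┃  ┃                  
────────────┨──┨                  
rithm handl▲┃  ┃                  
ure optimiz█┃  ┃                  
ransforms b░┃  ┃                  
           ░┃  ┃                  
 monitors d░┃1 ┃                  
t validates░┃  ┃                  
           ░┃  ┃                  
nalyzes thr░┃  ┃                  
           ░┃  ┃                  
           ░┃  ┃                  
nitors thre░┃  ┃                  
           ░┃  ┃                  
ure impleme░┃  ┃                  
ansforms ba░┃  ┃                  
ure optimiz░┃  ┃                  
t processes▼┃━━┛                  


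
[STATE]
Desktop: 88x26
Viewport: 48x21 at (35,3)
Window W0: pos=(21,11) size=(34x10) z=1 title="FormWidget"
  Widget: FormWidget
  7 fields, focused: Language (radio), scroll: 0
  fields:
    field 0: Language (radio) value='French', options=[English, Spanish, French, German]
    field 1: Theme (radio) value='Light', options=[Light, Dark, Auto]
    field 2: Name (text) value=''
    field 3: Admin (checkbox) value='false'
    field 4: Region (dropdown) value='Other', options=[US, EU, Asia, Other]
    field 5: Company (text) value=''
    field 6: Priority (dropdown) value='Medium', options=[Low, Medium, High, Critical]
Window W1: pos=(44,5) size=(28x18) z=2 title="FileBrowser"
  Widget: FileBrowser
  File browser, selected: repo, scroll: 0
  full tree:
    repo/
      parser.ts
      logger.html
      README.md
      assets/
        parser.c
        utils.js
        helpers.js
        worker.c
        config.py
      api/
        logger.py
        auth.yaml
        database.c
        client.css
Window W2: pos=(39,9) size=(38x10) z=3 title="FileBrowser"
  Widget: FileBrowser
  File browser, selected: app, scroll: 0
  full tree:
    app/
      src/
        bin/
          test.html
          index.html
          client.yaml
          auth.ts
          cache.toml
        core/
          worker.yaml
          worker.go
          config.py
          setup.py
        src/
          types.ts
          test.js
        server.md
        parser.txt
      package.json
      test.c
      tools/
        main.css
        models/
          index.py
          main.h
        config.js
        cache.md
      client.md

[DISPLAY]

                                                
                                                
         ┏━━━━━━━━━━━━━━━━━━━━━━━━━━┓           
         ┃ FileBrowser              ┃           
         ┠──────────────────────────┨           
         ┃> [-] repo/               ┃           
    ┏━━━━━━━━━━━━━━━━━━━━━━━━━━━━━━━━━━━━┓      
    ┃ FileBrowser                        ┃      
━━━━┠────────────────────────────────────┨      
    ┃> [-] app/                          ┃      
────┃    [+] src/                        ┃      
 ( )┃    package.json                    ┃      
 (●)┃    test.c                          ┃      
 [  ┃    [+] tools/                      ┃      
 [ ]┃    client.md                       ┃      
 [Ot┗━━━━━━━━━━━━━━━━━━━━━━━━━━━━━━━━━━━━┛      
 [       ┃                          ┃           
━━━━━━━━━┃                          ┃           
         ┃                          ┃           
         ┗━━━━━━━━━━━━━━━━━━━━━━━━━━┛           
                                                


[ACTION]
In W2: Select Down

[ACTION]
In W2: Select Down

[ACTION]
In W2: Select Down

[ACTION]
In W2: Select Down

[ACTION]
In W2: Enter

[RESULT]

                                                
                                                
         ┏━━━━━━━━━━━━━━━━━━━━━━━━━━┓           
         ┃ FileBrowser              ┃           
         ┠──────────────────────────┨           
         ┃> [-] repo/               ┃           
    ┏━━━━━━━━━━━━━━━━━━━━━━━━━━━━━━━━━━━━┓      
    ┃ FileBrowser                        ┃      
━━━━┠────────────────────────────────────┨      
    ┃  [-] app/                          ┃      
────┃    [+] src/                        ┃      
 ( )┃    package.json                    ┃      
 (●)┃    test.c                          ┃      
 [  ┃  > [-] tools/                      ┃      
 [ ]┃      main.css                      ┃      
 [Ot┗━━━━━━━━━━━━━━━━━━━━━━━━━━━━━━━━━━━━┛      
 [       ┃                          ┃           
━━━━━━━━━┃                          ┃           
         ┃                          ┃           
         ┗━━━━━━━━━━━━━━━━━━━━━━━━━━┛           
                                                


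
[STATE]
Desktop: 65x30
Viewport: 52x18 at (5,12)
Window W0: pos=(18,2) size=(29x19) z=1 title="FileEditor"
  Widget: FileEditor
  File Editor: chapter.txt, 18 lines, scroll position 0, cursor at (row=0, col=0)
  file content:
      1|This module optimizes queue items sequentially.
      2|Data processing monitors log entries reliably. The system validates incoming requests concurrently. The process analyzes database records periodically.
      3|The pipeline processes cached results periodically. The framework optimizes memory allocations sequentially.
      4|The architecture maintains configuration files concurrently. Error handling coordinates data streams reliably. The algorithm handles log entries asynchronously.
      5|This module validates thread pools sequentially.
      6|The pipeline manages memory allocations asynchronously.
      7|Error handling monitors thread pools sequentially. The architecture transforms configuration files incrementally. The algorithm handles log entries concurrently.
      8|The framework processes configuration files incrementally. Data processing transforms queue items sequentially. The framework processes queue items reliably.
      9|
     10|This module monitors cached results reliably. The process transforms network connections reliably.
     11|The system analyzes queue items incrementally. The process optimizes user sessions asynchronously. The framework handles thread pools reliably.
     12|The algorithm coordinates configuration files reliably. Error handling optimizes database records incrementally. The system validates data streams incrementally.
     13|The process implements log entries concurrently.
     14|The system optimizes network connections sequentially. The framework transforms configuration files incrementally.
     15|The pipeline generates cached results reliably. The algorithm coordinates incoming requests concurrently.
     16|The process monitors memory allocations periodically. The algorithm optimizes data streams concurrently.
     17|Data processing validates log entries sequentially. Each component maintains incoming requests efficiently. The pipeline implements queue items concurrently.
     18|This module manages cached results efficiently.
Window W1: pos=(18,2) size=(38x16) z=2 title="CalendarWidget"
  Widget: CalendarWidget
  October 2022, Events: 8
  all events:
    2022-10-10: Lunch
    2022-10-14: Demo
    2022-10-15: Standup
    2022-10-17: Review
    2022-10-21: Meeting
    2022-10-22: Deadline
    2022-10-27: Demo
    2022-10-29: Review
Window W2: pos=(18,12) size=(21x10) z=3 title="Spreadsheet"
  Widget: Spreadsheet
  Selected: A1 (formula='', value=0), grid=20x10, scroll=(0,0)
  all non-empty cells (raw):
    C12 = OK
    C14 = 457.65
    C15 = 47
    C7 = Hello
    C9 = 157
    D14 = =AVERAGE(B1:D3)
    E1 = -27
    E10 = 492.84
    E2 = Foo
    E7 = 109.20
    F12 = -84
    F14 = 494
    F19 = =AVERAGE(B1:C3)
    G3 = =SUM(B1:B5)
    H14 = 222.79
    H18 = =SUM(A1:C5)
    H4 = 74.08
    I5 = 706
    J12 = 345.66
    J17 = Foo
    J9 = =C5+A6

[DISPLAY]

             ┏━━━━━━━━━━━━━━━━━━━┓                ┃ 
             ┃ Spreadsheet       ┃                ┃ 
             ┠───────────────────┨                ┃ 
             ┃A1:                ┃                ┃ 
             ┃       A       B   ┃                ┃ 
             ┃-------------------┃━━━━━━━━━━━━━━━━┛ 
             ┃  1      [0]       ┃ netwo░┃          
             ┃  2        0       ┃es cac▼┃          
             ┃  3        0       ┃━━━━━━━┛          
             ┗━━━━━━━━━━━━━━━━━━━┛                  
                                                    
                                                    
                                                    
                                                    
                                                    
                                                    
                                                    
                                                    


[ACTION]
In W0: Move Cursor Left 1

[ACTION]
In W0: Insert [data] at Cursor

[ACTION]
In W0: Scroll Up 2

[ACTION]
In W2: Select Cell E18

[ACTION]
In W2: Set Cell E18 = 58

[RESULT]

             ┏━━━━━━━━━━━━━━━━━━━┓                ┃ 
             ┃ Spreadsheet       ┃                ┃ 
             ┠───────────────────┨                ┃ 
             ┃E18: 58            ┃                ┃ 
             ┃       A       B   ┃                ┃ 
             ┃-------------------┃━━━━━━━━━━━━━━━━┛ 
             ┃  1        0       ┃ netwo░┃          
             ┃  2        0       ┃es cac▼┃          
             ┃  3        0       ┃━━━━━━━┛          
             ┗━━━━━━━━━━━━━━━━━━━┛                  
                                                    
                                                    
                                                    
                                                    
                                                    
                                                    
                                                    
                                                    


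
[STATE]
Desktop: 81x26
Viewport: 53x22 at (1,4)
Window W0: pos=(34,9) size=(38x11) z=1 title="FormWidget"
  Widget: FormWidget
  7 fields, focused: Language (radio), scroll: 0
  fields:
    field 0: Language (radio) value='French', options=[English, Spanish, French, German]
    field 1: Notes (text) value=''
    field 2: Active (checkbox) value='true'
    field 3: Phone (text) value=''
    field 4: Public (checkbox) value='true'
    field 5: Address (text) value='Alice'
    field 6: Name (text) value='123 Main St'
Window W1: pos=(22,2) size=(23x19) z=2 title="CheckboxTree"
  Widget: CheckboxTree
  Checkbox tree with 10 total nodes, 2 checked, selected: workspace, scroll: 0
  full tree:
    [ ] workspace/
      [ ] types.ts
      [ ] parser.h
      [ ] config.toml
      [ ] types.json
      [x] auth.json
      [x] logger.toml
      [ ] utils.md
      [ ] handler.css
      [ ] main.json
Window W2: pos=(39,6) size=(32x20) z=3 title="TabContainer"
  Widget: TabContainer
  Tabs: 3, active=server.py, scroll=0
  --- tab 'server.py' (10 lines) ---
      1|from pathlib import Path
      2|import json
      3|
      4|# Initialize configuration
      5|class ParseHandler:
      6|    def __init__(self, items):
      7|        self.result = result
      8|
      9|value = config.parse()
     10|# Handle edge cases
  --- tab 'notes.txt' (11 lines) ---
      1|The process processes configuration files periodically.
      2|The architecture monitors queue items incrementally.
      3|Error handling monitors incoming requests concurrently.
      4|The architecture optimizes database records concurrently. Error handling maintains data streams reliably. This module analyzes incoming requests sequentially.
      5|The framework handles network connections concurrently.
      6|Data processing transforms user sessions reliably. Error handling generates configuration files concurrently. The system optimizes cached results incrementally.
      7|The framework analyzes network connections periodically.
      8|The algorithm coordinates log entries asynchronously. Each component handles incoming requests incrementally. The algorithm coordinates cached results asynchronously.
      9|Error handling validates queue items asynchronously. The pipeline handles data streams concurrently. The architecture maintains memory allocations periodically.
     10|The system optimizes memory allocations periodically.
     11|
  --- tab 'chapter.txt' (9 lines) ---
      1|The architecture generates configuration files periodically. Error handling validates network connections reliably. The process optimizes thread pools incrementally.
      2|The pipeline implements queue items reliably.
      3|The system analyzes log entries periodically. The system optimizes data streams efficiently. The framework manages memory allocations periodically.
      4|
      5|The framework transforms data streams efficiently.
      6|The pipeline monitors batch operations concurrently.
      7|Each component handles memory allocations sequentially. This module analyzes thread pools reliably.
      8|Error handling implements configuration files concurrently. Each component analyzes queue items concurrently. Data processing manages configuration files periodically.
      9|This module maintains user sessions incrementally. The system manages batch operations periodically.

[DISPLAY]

                     ┠─────────────────────┨         
                     ┃>[-] workspace/      ┃         
                     ┃   [ ] types.ts ┏━━━━━━━━━━━━━━
                     ┃   [ ] parser.h ┃ TabContainer 
                     ┃   [ ] config.to┠──────────────
                     ┃   [ ] types.jso┃[server.py]│ n
                     ┃   [x] auth.json┃──────────────
                     ┃   [x] logger.to┃from pathlib i
                     ┃   [ ] utils.md ┃import json   
                     ┃   [ ] handler.c┃              
                     ┃   [ ] main.json┃# Initialize c
                     ┃                ┃class ParseHan
                     ┃                ┃    def __init
                     ┃                ┃        self.r
                     ┃                ┃              
                     ┃                ┃value = config
                     ┗━━━━━━━━━━━━━━━━┃# Handle edge 
                                      ┃              
                                      ┃              
                                      ┃              
                                      ┃              
                                      ┗━━━━━━━━━━━━━━


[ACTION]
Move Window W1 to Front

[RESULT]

                     ┠─────────────────────┨         
                     ┃>[-] workspace/      ┃         
                     ┃   [ ] types.ts      ┃━━━━━━━━━
                     ┃   [ ] parser.h      ┃ontainer 
                     ┃   [ ] config.toml   ┃─────────
                     ┃   [ ] types.json    ┃er.py]│ n
                     ┃   [x] auth.json     ┃─────────
                     ┃   [x] logger.toml   ┃pathlib i
                     ┃   [ ] utils.md      ┃t json   
                     ┃   [ ] handler.css   ┃         
                     ┃   [ ] main.json     ┃tialize c
                     ┃                     ┃ ParseHan
                     ┃                     ┃ef __init
                     ┃                     ┃   self.r
                     ┃                     ┃         
                     ┃                     ┃ = config
                     ┗━━━━━━━━━━━━━━━━━━━━━┛dle edge 
                                      ┃              
                                      ┃              
                                      ┃              
                                      ┃              
                                      ┗━━━━━━━━━━━━━━


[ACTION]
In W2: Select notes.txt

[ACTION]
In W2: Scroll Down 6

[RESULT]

                     ┠─────────────────────┨         
                     ┃>[-] workspace/      ┃         
                     ┃   [ ] types.ts      ┃━━━━━━━━━
                     ┃   [ ] parser.h      ┃ontainer 
                     ┃   [ ] config.toml   ┃─────────
                     ┃   [ ] types.json    ┃er.py │[n
                     ┃   [x] auth.json     ┃─────────
                     ┃   [x] logger.toml   ┃ramework 
                     ┃   [ ] utils.md      ┃lgorithm 
                     ┃   [ ] handler.css   ┃ handling
                     ┃   [ ] main.json     ┃ystem opt
                     ┃                     ┃         
                     ┃                     ┃         
                     ┃                     ┃         
                     ┃                     ┃         
                     ┃                     ┃         
                     ┗━━━━━━━━━━━━━━━━━━━━━┛         
                                      ┃              
                                      ┃              
                                      ┃              
                                      ┃              
                                      ┗━━━━━━━━━━━━━━


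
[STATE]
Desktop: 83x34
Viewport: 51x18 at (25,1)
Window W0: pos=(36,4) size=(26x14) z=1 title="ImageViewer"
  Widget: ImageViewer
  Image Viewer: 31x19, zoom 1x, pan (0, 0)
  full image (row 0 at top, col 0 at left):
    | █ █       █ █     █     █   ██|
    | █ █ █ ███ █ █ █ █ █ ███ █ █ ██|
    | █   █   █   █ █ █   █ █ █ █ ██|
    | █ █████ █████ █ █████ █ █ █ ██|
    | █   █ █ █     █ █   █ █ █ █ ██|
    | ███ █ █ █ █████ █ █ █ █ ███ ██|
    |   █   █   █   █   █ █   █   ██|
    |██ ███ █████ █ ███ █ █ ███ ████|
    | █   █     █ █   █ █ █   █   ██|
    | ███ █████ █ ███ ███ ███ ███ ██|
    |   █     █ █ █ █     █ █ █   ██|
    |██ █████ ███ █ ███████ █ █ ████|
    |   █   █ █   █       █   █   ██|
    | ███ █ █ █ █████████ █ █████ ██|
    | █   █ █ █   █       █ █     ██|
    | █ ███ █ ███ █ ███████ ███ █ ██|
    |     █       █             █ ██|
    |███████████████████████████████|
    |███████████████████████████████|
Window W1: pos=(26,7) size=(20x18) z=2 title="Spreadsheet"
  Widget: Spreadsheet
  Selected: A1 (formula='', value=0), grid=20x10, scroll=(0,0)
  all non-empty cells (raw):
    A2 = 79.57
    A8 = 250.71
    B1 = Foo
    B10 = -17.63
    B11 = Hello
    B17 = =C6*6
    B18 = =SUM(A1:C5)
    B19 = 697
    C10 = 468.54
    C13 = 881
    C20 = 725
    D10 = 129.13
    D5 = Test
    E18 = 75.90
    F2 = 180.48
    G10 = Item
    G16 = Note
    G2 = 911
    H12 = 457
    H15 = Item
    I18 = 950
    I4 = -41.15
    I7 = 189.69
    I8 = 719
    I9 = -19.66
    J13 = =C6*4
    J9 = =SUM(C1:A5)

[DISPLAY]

                                                   
                                                   
                                                   
           ┏━━━━━━━━━━━━━━━━━━━━━━━━┓              
           ┃ ImageViewer            ┃              
           ┠────────────────────────┨              
 ┏━━━━━━━━━━━━━━━━━━┓  █ █     █    ┃              
 ┃ Spreadsheet      ┃█ █ █ █ █ █ ███┃              
 ┠──────────────────┨█   █ █ █   █ █┃              
 ┃A1:               ┃█████ █ █████ █┃              
 ┃       A       B  ┃█     █ █   █ █┃              
 ┃------------------┃█ █████ █ █ █ █┃              
 ┃  1      [0]Foo   ┃  █   █   █ █  ┃              
 ┃  2    79.57      ┃███ █ ███ █ █ █┃              
 ┃  3        0      ┃  █ █   █ █ █  ┃              
 ┃  4        0      ┃█ █ ███ ███ ███┃              
 ┃  5        0      ┃━━━━━━━━━━━━━━━┛              
 ┃  6        0      ┃                              


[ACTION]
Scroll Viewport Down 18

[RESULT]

 ┃  4        0      ┃█ █ ███ ███ ███┃              
 ┃  5        0      ┃━━━━━━━━━━━━━━━┛              
 ┃  6        0      ┃                              
 ┃  7        0      ┃                              
 ┃  8   250.71      ┃                              
 ┃  9        0      ┃                              
 ┃ 10        0  -17.┃                              
 ┃ 11        0Hello ┃                              
 ┗━━━━━━━━━━━━━━━━━━┛                              
                                                   
                                                   
                                                   
                                                   
                                                   
                                                   
                                                   
                                                   
                                                   


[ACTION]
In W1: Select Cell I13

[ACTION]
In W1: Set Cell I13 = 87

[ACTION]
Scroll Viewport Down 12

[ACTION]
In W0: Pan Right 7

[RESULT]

 ┃  4        0      ┃ ███ ███ ███ ██┃              
 ┃  5        0      ┃━━━━━━━━━━━━━━━┛              
 ┃  6        0      ┃                              
 ┃  7        0      ┃                              
 ┃  8   250.71      ┃                              
 ┃  9        0      ┃                              
 ┃ 10        0  -17.┃                              
 ┃ 11        0Hello ┃                              
 ┗━━━━━━━━━━━━━━━━━━┛                              
                                                   
                                                   
                                                   
                                                   
                                                   
                                                   
                                                   
                                                   
                                                   


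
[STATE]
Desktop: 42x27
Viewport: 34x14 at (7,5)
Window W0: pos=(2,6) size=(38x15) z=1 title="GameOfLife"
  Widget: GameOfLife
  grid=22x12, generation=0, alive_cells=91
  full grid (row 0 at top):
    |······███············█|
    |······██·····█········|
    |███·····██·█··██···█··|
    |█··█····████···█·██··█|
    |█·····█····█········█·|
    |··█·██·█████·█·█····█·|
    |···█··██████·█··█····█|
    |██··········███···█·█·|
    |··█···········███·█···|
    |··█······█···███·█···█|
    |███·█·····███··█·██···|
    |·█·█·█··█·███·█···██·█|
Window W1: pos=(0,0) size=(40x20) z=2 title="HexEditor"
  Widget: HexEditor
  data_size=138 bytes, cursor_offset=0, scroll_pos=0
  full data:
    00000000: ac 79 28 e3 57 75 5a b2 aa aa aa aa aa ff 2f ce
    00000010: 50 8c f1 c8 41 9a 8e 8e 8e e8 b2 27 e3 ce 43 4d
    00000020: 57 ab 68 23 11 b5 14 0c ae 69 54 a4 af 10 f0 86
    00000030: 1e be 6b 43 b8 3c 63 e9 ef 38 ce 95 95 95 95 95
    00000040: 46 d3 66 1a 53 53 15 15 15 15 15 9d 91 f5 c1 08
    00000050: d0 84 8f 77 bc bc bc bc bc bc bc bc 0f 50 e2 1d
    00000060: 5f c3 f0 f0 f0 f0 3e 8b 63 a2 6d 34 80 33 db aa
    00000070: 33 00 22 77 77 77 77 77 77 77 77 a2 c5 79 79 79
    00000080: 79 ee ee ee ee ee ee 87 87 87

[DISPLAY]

20  57 ab 68 23 11 b5 14 0c  ae ┃ 
30  1e be 6b 43 b8 3c 63 e9  ef ┃ 
40  46 d3 66 1a 53 53 15 15  15 ┃ 
50  d0 84 8f 77 bc bc bc bc  bc ┃ 
60  5f c3 f0 f0 f0 f0 3e 8b  63 ┃ 
70  33 00 22 77 77 77 77 77  77 ┃ 
80  79 ee ee ee ee ee ee 87  87 ┃ 
                                ┃ 
                                ┃ 
                                ┃ 
                                ┃ 
                                ┃ 
                                ┃ 
                                ┃ 


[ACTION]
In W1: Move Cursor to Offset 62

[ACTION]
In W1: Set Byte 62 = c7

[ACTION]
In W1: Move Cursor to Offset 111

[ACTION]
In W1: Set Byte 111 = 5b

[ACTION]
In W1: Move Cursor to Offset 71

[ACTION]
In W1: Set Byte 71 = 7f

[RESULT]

20  57 ab 68 23 11 b5 14 0c  ae ┃ 
30  1e be 6b 43 b8 3c 63 e9  ef ┃ 
40  46 d3 66 1a 53 53 15 7F  15 ┃ 
50  d0 84 8f 77 bc bc bc bc  bc ┃ 
60  5f c3 f0 f0 f0 f0 3e 8b  63 ┃ 
70  33 00 22 77 77 77 77 77  77 ┃ 
80  79 ee ee ee ee ee ee 87  87 ┃ 
                                ┃ 
                                ┃ 
                                ┃ 
                                ┃ 
                                ┃ 
                                ┃ 
                                ┃ 
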